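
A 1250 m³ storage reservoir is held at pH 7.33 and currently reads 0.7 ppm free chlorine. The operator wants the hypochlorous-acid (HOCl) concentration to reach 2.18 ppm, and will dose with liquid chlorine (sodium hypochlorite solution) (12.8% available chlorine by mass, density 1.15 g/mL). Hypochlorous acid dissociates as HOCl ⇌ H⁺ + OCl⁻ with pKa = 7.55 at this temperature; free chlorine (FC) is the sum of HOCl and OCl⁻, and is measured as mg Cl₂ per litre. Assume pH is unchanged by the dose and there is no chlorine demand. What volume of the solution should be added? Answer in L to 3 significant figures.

Volume: 1250 m³ = 1,250,000 L.
[OCl⁻]/[HOCl] = 10^(pH − pKa) = 10^(7.33 − 7.55) = 0.6026; fraction as HOCl = 1/(1 + 0.6026) = 0.624.
Free chlorine required for 2.18 ppm HOCl: 2.18 / 0.624 = 3.494 ppm.
FC to add: 3.494 − 0.7 = 2.794 mg/L as Cl₂.
Cl₂ equivalent: 2.794 mg/L × 1,250,000 L = 3492 g.
Product at 12.8% available Cl: 3492 / 0.128 = 27,280 g.
Volume: 27,280 g ÷ 1.15 g/mL = 23,720 mL.

23.7 L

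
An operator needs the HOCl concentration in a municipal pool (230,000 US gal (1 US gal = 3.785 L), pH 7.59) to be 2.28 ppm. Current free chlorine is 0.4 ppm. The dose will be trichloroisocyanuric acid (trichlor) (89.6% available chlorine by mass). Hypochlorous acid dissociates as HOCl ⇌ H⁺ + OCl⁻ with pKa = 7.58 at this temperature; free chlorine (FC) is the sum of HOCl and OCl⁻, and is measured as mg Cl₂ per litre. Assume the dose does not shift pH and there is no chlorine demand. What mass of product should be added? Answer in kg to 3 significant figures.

4.09 kg

Volume: 230,000 US gal × 3.785 L/gal = 870,550 L.
[OCl⁻]/[HOCl] = 10^(pH − pKa) = 10^(7.59 − 7.58) = 1.023; fraction as HOCl = 1/(1 + 1.023) = 0.4942.
Free chlorine required for 2.28 ppm HOCl: 2.28 / 0.4942 = 4.613 ppm.
FC to add: 4.613 − 0.4 = 4.213 mg/L as Cl₂.
Cl₂ equivalent: 4.213 mg/L × 870,550 L = 3668 g.
Product at 89.6% available Cl: 3668 / 0.896 = 4093 g.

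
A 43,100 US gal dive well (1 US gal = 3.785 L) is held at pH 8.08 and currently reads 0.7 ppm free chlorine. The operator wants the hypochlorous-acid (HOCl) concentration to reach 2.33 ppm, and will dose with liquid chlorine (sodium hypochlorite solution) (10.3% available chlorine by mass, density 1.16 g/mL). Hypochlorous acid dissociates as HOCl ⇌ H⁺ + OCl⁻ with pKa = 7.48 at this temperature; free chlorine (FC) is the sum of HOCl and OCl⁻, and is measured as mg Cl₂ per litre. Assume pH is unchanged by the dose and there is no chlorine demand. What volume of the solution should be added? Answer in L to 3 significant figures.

14.9 L

Volume: 43,100 US gal × 3.785 L/gal = 163,134 L.
[OCl⁻]/[HOCl] = 10^(pH − pKa) = 10^(8.08 − 7.48) = 3.981; fraction as HOCl = 1/(1 + 3.981) = 0.2008.
Free chlorine required for 2.33 ppm HOCl: 2.33 / 0.2008 = 11.61 ppm.
FC to add: 11.61 − 0.7 = 10.91 mg/L as Cl₂.
Cl₂ equivalent: 10.91 mg/L × 163,134 L = 1779 g.
Product at 10.3% available Cl: 1779 / 0.103 = 17,270 g.
Volume: 17,270 g ÷ 1.16 g/mL = 14,890 mL.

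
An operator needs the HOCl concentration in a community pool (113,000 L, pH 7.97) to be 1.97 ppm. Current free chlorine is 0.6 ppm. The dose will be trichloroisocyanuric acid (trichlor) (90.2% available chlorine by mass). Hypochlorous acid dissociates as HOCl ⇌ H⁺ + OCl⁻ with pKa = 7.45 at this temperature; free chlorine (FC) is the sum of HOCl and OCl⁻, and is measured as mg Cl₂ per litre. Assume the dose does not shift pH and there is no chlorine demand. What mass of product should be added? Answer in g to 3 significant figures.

[OCl⁻]/[HOCl] = 10^(pH − pKa) = 10^(7.97 − 7.45) = 3.311; fraction as HOCl = 1/(1 + 3.311) = 0.2319.
Free chlorine required for 1.97 ppm HOCl: 1.97 / 0.2319 = 8.493 ppm.
FC to add: 8.493 − 0.6 = 7.893 mg/L as Cl₂.
Cl₂ equivalent: 7.893 mg/L × 113,000 L = 891.9 g.
Product at 90.2% available Cl: 891.9 / 0.902 = 988.8 g.

989 g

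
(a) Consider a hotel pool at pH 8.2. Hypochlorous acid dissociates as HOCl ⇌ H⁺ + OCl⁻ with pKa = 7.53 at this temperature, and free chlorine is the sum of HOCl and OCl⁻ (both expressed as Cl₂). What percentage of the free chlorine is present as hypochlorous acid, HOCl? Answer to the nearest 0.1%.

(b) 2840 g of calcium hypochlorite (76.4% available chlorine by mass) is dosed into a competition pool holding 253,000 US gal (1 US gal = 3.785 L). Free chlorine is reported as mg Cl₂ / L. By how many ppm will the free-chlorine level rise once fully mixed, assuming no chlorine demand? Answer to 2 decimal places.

(a) [OCl⁻]/[HOCl] = 10^(pH − pKa) = 10^(8.2 − 7.53) = 10^0.67 = 4.677.
(a) Fraction as HOCl = 1 / (1 + 4.677) = 0.1761.

(b) Volume: 253,000 US gal × 3.785 L/gal = 957,605 L.
(b) Available chlorine delivered: 2840 g × 0.764 = 2170 g as Cl₂.
(b) Concentration rise: 2170 g / 957,605 L = 2.266 mg/L = 2.27 ppm.

(a) 17.6%; (b) 2.27 ppm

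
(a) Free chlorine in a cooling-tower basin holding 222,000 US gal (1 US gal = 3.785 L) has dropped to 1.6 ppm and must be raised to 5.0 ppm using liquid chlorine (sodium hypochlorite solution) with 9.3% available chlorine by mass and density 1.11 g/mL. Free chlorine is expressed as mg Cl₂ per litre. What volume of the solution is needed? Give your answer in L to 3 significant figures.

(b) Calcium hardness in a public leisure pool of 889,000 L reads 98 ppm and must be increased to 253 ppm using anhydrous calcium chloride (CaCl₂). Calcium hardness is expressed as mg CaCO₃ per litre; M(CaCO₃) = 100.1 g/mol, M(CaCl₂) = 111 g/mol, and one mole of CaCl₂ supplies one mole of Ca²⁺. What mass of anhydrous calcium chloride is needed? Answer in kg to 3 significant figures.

(a) 27.7 L; (b) 153 kg

(a) Volume: 222,000 US gal × 3.785 L/gal = 840,270 L.
(a) Chlorine deficit: 5.0 − 1.6 = 3.4 ppm = 3.4 mg/L as Cl₂.
(a) Cl₂ equivalent needed: 3.4 mg/L × 840,270 L = 2,857,000 mg = 2857 g.
(a) Product at 9.3% available chlorine: 2857 / 0.093 = 30,720 g.
(a) Volume at density 1.11 g/mL: 30,720 g ÷ 1.11 g/mL = 27,680 mL.

(b) Hardness to add: (253 − 98) = 155 mg/L as CaCO₃ × 889,000 L = 137,800 g as CaCO₃.
(b) Moles of Ca²⁺ (1 mol Ca²⁺ ≡ 1 mol CaCO₃): 137,800 / 100.1 g/mol = 1377 mol.
(b) Mass of CaCl₂: 1377 × 111 = 152,800 g.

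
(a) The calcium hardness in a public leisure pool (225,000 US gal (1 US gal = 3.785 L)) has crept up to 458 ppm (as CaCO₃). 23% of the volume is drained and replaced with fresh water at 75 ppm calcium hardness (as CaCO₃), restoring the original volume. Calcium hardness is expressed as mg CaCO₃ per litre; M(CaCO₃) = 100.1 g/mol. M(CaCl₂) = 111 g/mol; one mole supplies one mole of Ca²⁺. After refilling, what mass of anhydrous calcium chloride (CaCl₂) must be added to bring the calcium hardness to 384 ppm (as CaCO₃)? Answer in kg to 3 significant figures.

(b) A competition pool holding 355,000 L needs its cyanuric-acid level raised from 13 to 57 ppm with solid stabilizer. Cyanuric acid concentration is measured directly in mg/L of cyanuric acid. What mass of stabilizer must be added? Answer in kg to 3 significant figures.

(a) Volume: 225,000 US gal × 3.785 L/gal = 851,625 L.
(a) After draining 23% and refilling: 458 × 0.77 + 75 × 0.23 = 369.91 ppm.
(a) Deficit to target: 384 − 369.91 = 14.09 mg/L.
(a) As CaCO₃: 14.09 mg/L × 851,625 L = 12,000 g; ÷ 100.1 = 119.9 mol Ca²⁺.
(a) Mass: 119.9 × 111 = 13,310 g.

(b) CYA to add: (57 − 13) = 44 mg/L × 355,000 L = 15,620 g cyanuric acid.

(a) 13.3 kg; (b) 15.6 kg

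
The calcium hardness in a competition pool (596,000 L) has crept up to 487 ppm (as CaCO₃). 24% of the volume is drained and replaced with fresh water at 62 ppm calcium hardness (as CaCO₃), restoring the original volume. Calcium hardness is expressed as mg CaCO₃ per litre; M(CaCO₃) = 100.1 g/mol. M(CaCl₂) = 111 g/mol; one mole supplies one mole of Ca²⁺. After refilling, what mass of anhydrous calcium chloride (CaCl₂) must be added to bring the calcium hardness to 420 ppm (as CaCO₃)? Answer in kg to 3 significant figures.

After draining 24% and refilling: 487 × 0.76 + 62 × 0.24 = 385 ppm.
Deficit to target: 420 − 385 = 35 mg/L.
As CaCO₃: 35 mg/L × 596,000 L = 20,860 g; ÷ 100.1 = 208.4 mol Ca²⁺.
Mass: 208.4 × 111 = 23,130 g.

23.1 kg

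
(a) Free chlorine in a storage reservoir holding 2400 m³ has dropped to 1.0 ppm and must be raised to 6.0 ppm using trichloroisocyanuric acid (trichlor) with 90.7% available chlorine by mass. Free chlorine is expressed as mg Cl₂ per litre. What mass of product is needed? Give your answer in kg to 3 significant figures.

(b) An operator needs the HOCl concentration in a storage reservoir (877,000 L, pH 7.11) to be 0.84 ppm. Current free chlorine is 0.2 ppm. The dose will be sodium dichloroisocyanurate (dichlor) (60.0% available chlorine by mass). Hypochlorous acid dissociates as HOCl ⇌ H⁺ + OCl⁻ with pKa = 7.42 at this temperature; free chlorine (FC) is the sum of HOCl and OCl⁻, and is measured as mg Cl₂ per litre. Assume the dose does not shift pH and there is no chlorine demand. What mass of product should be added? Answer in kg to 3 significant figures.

(a) Volume: 2400 m³ = 2,400,000 L.
(a) Chlorine deficit: 6.0 − 1.0 = 5 ppm = 5 mg/L as Cl₂.
(a) Cl₂ equivalent needed: 5 mg/L × 2,400,000 L = 12,000,000 mg = 12,000 g.
(a) Product at 90.7% available chlorine: 12,000 / 0.907 = 13,230 g.

(b) [OCl⁻]/[HOCl] = 10^(pH − pKa) = 10^(7.11 − 7.42) = 0.4898; fraction as HOCl = 1/(1 + 0.4898) = 0.6712.
(b) Free chlorine required for 0.84 ppm HOCl: 0.84 / 0.6712 = 1.251 ppm.
(b) FC to add: 1.251 − 0.2 = 1.051 mg/L as Cl₂.
(b) Cl₂ equivalent: 1.051 mg/L × 877,000 L = 922.1 g.
(b) Product at 60.0% available Cl: 922.1 / 0.6 = 1537 g.

(a) 13.2 kg; (b) 1.54 kg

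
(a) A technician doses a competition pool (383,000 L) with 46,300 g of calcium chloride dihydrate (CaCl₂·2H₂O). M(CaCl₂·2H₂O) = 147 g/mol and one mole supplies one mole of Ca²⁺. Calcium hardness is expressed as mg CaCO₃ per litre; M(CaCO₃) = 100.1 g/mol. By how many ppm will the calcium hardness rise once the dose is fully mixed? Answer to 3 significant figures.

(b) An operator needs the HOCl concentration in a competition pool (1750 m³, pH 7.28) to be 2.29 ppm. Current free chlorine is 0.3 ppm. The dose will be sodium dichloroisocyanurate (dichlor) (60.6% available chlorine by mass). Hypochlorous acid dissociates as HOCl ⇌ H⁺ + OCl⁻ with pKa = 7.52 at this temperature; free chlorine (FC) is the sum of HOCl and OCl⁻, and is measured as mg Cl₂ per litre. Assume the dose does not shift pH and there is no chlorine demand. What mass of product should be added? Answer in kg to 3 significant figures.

(a) 82.3 ppm; (b) 9.55 kg

(a) Moles of Ca²⁺: 46,300 g ÷ 147 g/mol = 315 mol.
(a) As CaCO₃: 315 mol × 100.1 g/mol = 31,530 g.
(a) Rise: 31,530 g / 383,000 L × 1000 = 82.32 mg/L.

(b) Volume: 1750 m³ = 1,750,000 L.
(b) [OCl⁻]/[HOCl] = 10^(pH − pKa) = 10^(7.28 − 7.52) = 0.5754; fraction as HOCl = 1/(1 + 0.5754) = 0.6347.
(b) Free chlorine required for 2.29 ppm HOCl: 2.29 / 0.6347 = 3.608 ppm.
(b) FC to add: 3.608 − 0.3 = 3.308 mg/L as Cl₂.
(b) Cl₂ equivalent: 3.308 mg/L × 1,750,000 L = 5789 g.
(b) Product at 60.6% available Cl: 5789 / 0.606 = 9552 g.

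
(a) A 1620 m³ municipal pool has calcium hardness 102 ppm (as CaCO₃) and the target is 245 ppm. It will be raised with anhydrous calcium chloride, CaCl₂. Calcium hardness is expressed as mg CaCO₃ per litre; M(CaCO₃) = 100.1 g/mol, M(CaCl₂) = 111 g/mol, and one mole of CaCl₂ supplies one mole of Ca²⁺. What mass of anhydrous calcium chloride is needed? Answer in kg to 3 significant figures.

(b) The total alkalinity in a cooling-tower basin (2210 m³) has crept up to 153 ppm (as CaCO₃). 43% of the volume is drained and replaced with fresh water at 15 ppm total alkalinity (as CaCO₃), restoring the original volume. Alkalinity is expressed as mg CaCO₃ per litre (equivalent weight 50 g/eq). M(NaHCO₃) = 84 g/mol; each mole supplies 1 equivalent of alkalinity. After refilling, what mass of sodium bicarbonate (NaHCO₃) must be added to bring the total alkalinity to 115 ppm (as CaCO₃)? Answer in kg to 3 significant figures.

(a) 257 kg; (b) 79.2 kg

(a) Volume: 1620 m³ = 1,620,000 L.
(a) Hardness to add: (245 − 102) = 143 mg/L as CaCO₃ × 1,620,000 L = 231,700 g as CaCO₃.
(a) Moles of Ca²⁺ (1 mol Ca²⁺ ≡ 1 mol CaCO₃): 231,700 / 100.1 g/mol = 2314 mol.
(a) Mass of CaCl₂: 2314 × 111 = 256,900 g.

(b) Volume: 2210 m³ = 2,210,000 L.
(b) After draining 43% and refilling: 153 × 0.57 + 15 × 0.43 = 93.66 ppm.
(b) Deficit to target: 115 − 93.66 = 21.34 mg/L.
(b) As CaCO₃: 21.34 mg/L × 2,210,000 L = 47,160 g; ÷ 50 g/eq ÷ 1 = 943.2 mol NaHCO₃.
(b) Mass: 943.2 × 84 = 79,230 g.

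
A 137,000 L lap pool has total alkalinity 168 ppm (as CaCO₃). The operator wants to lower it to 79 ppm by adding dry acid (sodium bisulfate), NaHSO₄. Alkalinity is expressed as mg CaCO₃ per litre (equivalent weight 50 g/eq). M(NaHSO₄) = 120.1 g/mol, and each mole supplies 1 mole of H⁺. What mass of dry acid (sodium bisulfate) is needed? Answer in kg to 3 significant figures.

29.3 kg

Alkalinity to neutralize: (168 − 79) = 89 mg/L as CaCO₃ × 137,000 L = 12,190 g as CaCO₃.
Equivalents of H⁺ required: 12,190 ÷ 50 g/eq = 243.9 eq = 243.9 mol NaHSO₄.
Mass of NaHSO₄: 243.9 × 120.1 = 29,290 g.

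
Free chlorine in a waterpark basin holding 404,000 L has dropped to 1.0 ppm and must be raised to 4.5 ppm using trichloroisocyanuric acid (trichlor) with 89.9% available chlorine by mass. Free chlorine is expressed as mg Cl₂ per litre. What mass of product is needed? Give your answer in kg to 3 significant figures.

1.57 kg

Chlorine deficit: 4.5 − 1.0 = 3.5 ppm = 3.5 mg/L as Cl₂.
Cl₂ equivalent needed: 3.5 mg/L × 404,000 L = 1,414,000 mg = 1414 g.
Product at 89.9% available chlorine: 1414 / 0.899 = 1573 g.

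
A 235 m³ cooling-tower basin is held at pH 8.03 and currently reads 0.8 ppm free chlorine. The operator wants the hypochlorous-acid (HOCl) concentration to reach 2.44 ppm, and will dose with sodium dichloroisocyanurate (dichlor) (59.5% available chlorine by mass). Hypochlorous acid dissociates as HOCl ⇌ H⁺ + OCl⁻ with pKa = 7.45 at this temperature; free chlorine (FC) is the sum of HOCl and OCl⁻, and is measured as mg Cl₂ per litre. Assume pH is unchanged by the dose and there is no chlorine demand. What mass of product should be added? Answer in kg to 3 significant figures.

4.31 kg

Volume: 235 m³ = 235,000 L.
[OCl⁻]/[HOCl] = 10^(pH − pKa) = 10^(8.03 − 7.45) = 3.802; fraction as HOCl = 1/(1 + 3.802) = 0.2083.
Free chlorine required for 2.44 ppm HOCl: 2.44 / 0.2083 = 11.72 ppm.
FC to add: 11.72 − 0.8 = 10.92 mg/L as Cl₂.
Cl₂ equivalent: 10.92 mg/L × 235,000 L = 2565 g.
Product at 59.5% available Cl: 2565 / 0.595 = 4312 g.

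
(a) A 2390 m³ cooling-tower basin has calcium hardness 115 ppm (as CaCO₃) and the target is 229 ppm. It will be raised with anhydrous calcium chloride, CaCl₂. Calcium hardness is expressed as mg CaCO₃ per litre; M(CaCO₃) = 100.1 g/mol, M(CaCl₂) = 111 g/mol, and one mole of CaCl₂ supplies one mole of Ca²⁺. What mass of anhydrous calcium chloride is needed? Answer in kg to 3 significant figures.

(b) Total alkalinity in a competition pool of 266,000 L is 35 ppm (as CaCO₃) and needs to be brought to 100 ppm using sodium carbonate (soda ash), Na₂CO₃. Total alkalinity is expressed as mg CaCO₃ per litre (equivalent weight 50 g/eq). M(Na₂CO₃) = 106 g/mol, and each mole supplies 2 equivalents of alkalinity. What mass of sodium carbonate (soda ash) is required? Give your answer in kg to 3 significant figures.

(a) Volume: 2390 m³ = 2,390,000 L.
(a) Hardness to add: (229 − 115) = 114 mg/L as CaCO₃ × 2,390,000 L = 272,500 g as CaCO₃.
(a) Moles of Ca²⁺ (1 mol Ca²⁺ ≡ 1 mol CaCO₃): 272,500 / 100.1 g/mol = 2722 mol.
(a) Mass of CaCl₂: 2722 × 111 = 302,100 g.

(b) Alkalinity to add: (100 − 35) = 65 mg/L as CaCO₃ × 266,000 L = 17,290 g as CaCO₃.
(b) Equivalents: 17,290 g ÷ 50 g/eq = 345.8 eq.
(b) Each mole of Na₂CO₃ supplies 2 eq, so 345.8 / 2 = 172.9 mol.
(b) Mass: 172.9 mol × 106 g/mol = 18,330 g.

(a) 302 kg; (b) 18.3 kg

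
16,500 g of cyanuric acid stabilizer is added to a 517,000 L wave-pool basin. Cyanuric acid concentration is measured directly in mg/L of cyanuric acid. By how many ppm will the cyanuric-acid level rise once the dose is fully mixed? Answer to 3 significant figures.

Rise: 16,500 g / 517,000 L × 1000 = 31.91 mg/L.

31.9 ppm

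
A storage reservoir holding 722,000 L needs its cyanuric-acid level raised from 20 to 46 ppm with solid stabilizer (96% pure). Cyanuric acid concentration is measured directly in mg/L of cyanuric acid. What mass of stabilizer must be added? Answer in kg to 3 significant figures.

CYA to add: (46 − 20) = 26 mg/L × 722,000 L = 18,770 g cyanuric acid.
At 96% purity: 18,770 / 0.96 = 19,550 g product.

19.6 kg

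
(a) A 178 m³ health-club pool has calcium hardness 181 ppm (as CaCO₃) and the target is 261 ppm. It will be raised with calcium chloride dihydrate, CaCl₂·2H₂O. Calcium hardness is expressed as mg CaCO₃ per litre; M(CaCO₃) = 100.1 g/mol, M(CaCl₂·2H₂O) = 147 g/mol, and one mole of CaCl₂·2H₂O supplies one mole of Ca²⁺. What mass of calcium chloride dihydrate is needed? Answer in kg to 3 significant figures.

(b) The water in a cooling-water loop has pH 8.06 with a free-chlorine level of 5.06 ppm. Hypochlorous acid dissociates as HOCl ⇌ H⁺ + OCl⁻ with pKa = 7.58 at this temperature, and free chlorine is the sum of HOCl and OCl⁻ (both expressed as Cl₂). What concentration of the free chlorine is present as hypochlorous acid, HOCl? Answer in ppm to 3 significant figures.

(a) 20.9 kg; (b) 1.26 ppm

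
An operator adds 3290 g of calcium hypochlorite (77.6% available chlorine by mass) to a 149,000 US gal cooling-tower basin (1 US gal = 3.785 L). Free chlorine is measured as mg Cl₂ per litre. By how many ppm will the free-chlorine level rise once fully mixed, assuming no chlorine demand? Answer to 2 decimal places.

4.53 ppm

Volume: 149,000 US gal × 3.785 L/gal = 563,965 L.
Available chlorine delivered: 3290 g × 0.776 = 2553 g as Cl₂.
Concentration rise: 2553 g / 563,965 L = 4.527 mg/L = 4.53 ppm.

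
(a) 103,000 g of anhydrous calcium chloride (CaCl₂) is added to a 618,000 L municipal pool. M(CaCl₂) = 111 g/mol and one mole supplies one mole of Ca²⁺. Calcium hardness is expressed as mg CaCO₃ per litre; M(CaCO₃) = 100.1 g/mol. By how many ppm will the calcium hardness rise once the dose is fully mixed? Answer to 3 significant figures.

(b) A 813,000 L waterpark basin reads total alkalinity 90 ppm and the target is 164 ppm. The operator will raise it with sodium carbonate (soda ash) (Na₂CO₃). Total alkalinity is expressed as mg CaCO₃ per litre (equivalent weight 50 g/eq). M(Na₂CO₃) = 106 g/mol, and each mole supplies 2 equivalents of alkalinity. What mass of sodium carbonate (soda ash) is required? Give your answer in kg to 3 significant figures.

(a) 150 ppm; (b) 63.8 kg

(a) Moles of Ca²⁺: 103,000 g ÷ 111 g/mol = 927.9 mol.
(a) As CaCO₃: 927.9 mol × 100.1 g/mol = 92,890 g.
(a) Rise: 92,890 g / 618,000 L × 1000 = 150.3 mg/L.

(b) Alkalinity to add: (164 − 90) = 74 mg/L as CaCO₃ × 813,000 L = 60,160 g as CaCO₃.
(b) Equivalents: 60,160 g ÷ 50 g/eq = 1203 eq.
(b) Each mole of Na₂CO₃ supplies 2 eq, so 1203 / 2 = 601.6 mol.
(b) Mass: 601.6 mol × 106 g/mol = 63,770 g.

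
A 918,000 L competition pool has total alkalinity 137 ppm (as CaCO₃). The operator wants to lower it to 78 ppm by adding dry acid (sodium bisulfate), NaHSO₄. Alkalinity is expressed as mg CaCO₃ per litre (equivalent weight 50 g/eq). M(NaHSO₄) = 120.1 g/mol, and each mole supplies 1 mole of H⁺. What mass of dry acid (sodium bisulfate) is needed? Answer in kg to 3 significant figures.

130 kg

Alkalinity to neutralize: (137 − 78) = 59 mg/L as CaCO₃ × 918,000 L = 54,160 g as CaCO₃.
Equivalents of H⁺ required: 54,160 ÷ 50 g/eq = 1083 eq = 1083 mol NaHSO₄.
Mass of NaHSO₄: 1083 × 120.1 = 130,100 g.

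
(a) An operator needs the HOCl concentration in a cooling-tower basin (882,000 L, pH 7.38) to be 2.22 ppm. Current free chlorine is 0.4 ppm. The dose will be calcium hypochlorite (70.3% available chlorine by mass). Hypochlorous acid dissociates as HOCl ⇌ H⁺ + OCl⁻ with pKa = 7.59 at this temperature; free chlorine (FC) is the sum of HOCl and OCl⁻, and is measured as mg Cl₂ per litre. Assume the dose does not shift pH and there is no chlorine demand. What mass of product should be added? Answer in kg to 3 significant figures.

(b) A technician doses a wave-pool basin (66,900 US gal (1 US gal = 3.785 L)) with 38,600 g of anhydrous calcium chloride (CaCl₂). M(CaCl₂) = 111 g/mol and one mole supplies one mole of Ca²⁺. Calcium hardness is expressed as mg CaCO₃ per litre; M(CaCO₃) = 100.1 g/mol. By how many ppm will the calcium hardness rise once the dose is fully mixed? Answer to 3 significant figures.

(a) [OCl⁻]/[HOCl] = 10^(pH − pKa) = 10^(7.38 − 7.59) = 0.6166; fraction as HOCl = 1/(1 + 0.6166) = 0.6186.
(a) Free chlorine required for 2.22 ppm HOCl: 2.22 / 0.6186 = 3.589 ppm.
(a) FC to add: 3.589 − 0.4 = 3.189 mg/L as Cl₂.
(a) Cl₂ equivalent: 3.189 mg/L × 882,000 L = 2813 g.
(a) Product at 70.3% available Cl: 2813 / 0.703 = 4001 g.

(b) Volume: 66,900 US gal × 3.785 L/gal = 253,216 L.
(b) Moles of Ca²⁺: 38,600 g ÷ 111 g/mol = 347.7 mol.
(b) As CaCO₃: 347.7 mol × 100.1 g/mol = 34,810 g.
(b) Rise: 34,810 g / 253,216 L × 1000 = 137.5 mg/L.

(a) 4.00 kg; (b) 137 ppm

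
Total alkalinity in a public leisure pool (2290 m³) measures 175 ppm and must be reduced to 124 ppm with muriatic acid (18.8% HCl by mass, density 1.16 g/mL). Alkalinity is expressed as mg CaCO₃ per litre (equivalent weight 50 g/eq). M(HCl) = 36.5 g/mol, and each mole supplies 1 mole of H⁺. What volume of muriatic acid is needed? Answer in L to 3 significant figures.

391 L

Volume: 2290 m³ = 2,290,000 L.
Alkalinity to neutralize: (175 − 124) = 51 mg/L as CaCO₃ × 2,290,000 L = 116,800 g as CaCO₃.
Equivalents of H⁺ required: 116,800 ÷ 50 g/eq = 2336 eq = 2336 mol HCl.
Mass of HCl: 2336 × 36.5 = 85,260 g.
Mass of 18.8% solution: 85,260 / 0.188 = 453,500 g.
Volume: 453,500 g ÷ 1.16 g/mL = 390,900 mL.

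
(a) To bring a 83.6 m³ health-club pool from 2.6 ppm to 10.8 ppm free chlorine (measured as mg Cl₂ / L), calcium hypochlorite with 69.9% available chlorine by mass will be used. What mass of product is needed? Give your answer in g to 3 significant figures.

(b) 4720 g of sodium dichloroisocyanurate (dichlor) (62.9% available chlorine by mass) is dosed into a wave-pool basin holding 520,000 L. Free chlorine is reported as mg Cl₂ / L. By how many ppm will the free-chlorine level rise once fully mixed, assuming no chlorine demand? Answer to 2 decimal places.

(a) 981 g; (b) 5.71 ppm

(a) Volume: 83.6 m³ = 83,600 L.
(a) Chlorine deficit: 10.8 − 2.6 = 8.2 ppm = 8.2 mg/L as Cl₂.
(a) Cl₂ equivalent needed: 8.2 mg/L × 83,600 L = 685,500 mg = 685.5 g.
(a) Product at 69.9% available chlorine: 685.5 / 0.699 = 980.7 g.

(b) Available chlorine delivered: 4720 g × 0.629 = 2969 g as Cl₂.
(b) Concentration rise: 2969 g / 520,000 L = 5.709 mg/L = 5.71 ppm.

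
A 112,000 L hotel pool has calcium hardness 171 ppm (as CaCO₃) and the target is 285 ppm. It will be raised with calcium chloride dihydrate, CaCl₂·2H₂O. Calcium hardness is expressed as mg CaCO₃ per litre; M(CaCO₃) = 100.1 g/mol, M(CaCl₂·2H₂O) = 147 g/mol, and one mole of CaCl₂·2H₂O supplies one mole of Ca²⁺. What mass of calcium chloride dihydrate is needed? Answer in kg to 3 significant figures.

18.8 kg

Hardness to add: (285 − 171) = 114 mg/L as CaCO₃ × 112,000 L = 12,770 g as CaCO₃.
Moles of Ca²⁺ (1 mol Ca²⁺ ≡ 1 mol CaCO₃): 12,770 / 100.1 g/mol = 127.6 mol.
Mass of CaCl₂·2H₂O: 127.6 × 147 = 18,750 g.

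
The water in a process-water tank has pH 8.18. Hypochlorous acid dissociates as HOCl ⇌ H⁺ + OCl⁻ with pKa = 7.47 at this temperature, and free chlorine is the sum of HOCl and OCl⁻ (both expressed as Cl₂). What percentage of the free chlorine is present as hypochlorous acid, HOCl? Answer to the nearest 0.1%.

[OCl⁻]/[HOCl] = 10^(pH − pKa) = 10^(8.18 − 7.47) = 10^0.71 = 5.129.
Fraction as HOCl = 1 / (1 + 5.129) = 0.1632.

16.3%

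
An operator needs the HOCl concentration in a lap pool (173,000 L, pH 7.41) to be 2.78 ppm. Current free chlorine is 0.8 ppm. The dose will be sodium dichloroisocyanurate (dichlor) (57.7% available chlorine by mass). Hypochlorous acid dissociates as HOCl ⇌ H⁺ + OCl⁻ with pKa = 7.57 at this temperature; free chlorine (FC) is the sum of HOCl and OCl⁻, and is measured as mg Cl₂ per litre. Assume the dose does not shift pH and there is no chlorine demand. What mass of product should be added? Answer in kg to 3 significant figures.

1.17 kg

[OCl⁻]/[HOCl] = 10^(pH − pKa) = 10^(7.41 − 7.57) = 0.6918; fraction as HOCl = 1/(1 + 0.6918) = 0.5911.
Free chlorine required for 2.78 ppm HOCl: 2.78 / 0.5911 = 4.703 ppm.
FC to add: 4.703 − 0.8 = 3.903 mg/L as Cl₂.
Cl₂ equivalent: 3.903 mg/L × 173,000 L = 675.3 g.
Product at 57.7% available Cl: 675.3 / 0.577 = 1170 g.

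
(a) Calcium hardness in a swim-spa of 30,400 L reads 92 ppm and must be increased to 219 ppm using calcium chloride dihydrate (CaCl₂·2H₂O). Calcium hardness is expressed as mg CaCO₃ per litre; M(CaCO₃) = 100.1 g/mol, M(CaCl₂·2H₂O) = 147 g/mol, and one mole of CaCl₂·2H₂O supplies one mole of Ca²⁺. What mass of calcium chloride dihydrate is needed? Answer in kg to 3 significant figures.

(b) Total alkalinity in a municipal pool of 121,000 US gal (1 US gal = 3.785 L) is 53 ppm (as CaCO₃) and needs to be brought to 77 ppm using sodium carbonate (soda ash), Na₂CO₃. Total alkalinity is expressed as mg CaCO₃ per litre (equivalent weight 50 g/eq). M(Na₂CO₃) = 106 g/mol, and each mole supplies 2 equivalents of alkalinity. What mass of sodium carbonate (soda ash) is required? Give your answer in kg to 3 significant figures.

(a) Hardness to add: (219 − 92) = 127 mg/L as CaCO₃ × 30,400 L = 3861 g as CaCO₃.
(a) Moles of Ca²⁺ (1 mol Ca²⁺ ≡ 1 mol CaCO₃): 3861 / 100.1 g/mol = 38.57 mol.
(a) Mass of CaCl₂·2H₂O: 38.57 × 147 = 5670 g.

(b) Volume: 121,000 US gal × 3.785 L/gal = 457,985 L.
(b) Alkalinity to add: (77 − 53) = 24 mg/L as CaCO₃ × 457,985 L = 10,990 g as CaCO₃.
(b) Equivalents: 10,990 g ÷ 50 g/eq = 219.8 eq.
(b) Each mole of Na₂CO₃ supplies 2 eq, so 219.8 / 2 = 109.9 mol.
(b) Mass: 109.9 mol × 106 g/mol = 11,650 g.

(a) 5.67 kg; (b) 11.7 kg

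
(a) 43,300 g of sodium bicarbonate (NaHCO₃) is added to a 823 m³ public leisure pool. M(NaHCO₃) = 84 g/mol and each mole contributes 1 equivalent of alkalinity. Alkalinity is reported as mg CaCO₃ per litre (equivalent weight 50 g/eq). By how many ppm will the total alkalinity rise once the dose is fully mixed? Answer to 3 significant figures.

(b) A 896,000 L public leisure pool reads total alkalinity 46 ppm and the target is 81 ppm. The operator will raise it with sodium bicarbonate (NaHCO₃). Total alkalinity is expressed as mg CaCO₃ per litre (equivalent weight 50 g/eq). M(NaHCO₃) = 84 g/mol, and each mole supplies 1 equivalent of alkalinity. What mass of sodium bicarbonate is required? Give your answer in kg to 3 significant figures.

(a) 31.3 ppm; (b) 52.7 kg

(a) Volume: 823 m³ = 823,000 L.
(a) Moles of NaHCO₃: 43,300 g ÷ 84 g/mol = 515.5 mol → 515.5 eq of alkalinity.
(a) As CaCO₃: 515.5 eq × 50 g/eq = 25,770 g.
(a) Rise: 25,770 g / 823,000 L × 1000 = 31.32 mg/L.

(b) Alkalinity to add: (81 − 46) = 35 mg/L as CaCO₃ × 896,000 L = 31,360 g as CaCO₃.
(b) Equivalents: 31,360 g ÷ 50 g/eq = 627.2 eq.
(b) NaHCO₃ supplies 1 eq per mole → 627.2 mol.
(b) Mass: 627.2 mol × 84 g/mol = 52,680 g.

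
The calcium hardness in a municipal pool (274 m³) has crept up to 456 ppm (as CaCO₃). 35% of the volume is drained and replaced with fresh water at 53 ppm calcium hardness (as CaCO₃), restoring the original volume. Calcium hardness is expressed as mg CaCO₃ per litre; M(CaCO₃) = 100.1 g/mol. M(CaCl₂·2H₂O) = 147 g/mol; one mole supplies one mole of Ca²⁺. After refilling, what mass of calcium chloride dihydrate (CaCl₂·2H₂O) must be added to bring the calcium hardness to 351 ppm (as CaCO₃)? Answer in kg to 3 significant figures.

14.5 kg

Volume: 274 m³ = 274,000 L.
After draining 35% and refilling: 456 × 0.65 + 53 × 0.35 = 314.95 ppm.
Deficit to target: 351 − 314.95 = 36.05 mg/L.
As CaCO₃: 36.05 mg/L × 274,000 L = 9878 g; ÷ 100.1 = 98.68 mol Ca²⁺.
Mass: 98.68 × 147 = 14,510 g.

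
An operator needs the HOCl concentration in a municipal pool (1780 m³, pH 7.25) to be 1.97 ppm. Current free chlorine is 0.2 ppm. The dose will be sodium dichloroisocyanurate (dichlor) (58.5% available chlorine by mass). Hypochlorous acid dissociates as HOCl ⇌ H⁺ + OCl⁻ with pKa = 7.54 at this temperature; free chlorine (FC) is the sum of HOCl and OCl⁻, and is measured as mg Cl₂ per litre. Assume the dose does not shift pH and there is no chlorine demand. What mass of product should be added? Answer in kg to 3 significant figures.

Volume: 1780 m³ = 1,780,000 L.
[OCl⁻]/[HOCl] = 10^(pH − pKa) = 10^(7.25 − 7.54) = 0.5129; fraction as HOCl = 1/(1 + 0.5129) = 0.661.
Free chlorine required for 1.97 ppm HOCl: 1.97 / 0.661 = 2.98 ppm.
FC to add: 2.98 − 0.2 = 2.78 mg/L as Cl₂.
Cl₂ equivalent: 2.78 mg/L × 1,780,000 L = 4949 g.
Product at 58.5% available Cl: 4949 / 0.585 = 8460 g.

8.46 kg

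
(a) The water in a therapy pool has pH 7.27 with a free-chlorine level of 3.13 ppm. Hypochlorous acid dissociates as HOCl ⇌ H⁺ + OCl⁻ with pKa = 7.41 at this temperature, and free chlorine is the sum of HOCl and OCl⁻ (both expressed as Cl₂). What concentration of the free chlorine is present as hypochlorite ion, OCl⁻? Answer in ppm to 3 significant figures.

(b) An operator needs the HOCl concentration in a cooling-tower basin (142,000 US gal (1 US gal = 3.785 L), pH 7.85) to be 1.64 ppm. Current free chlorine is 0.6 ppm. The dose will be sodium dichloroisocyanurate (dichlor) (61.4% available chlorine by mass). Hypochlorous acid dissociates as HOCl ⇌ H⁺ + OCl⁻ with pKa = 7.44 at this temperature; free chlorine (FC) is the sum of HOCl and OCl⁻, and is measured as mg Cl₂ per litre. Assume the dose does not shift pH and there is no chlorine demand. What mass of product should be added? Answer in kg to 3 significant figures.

(a) 1.31 ppm; (b) 4.60 kg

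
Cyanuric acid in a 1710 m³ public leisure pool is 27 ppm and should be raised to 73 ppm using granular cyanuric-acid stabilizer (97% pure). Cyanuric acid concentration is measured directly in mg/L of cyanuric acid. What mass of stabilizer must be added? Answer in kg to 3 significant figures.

Volume: 1710 m³ = 1,710,000 L.
CYA to add: (73 − 27) = 46 mg/L × 1,710,000 L = 78,660 g cyanuric acid.
At 97% purity: 78,660 / 0.97 = 81,090 g product.

81.1 kg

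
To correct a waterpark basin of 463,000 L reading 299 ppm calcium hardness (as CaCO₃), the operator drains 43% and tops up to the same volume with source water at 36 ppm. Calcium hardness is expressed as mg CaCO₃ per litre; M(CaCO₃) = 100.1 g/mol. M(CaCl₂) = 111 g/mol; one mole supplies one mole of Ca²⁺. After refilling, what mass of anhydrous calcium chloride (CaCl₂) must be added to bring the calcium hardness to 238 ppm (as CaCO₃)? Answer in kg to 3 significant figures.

26.7 kg

After draining 43% and refilling: 299 × 0.57 + 36 × 0.43 = 185.91 ppm.
Deficit to target: 238 − 185.91 = 52.09 mg/L.
As CaCO₃: 52.09 mg/L × 463,000 L = 24,120 g; ÷ 100.1 = 240.9 mol Ca²⁺.
Mass: 240.9 × 111 = 26,740 g.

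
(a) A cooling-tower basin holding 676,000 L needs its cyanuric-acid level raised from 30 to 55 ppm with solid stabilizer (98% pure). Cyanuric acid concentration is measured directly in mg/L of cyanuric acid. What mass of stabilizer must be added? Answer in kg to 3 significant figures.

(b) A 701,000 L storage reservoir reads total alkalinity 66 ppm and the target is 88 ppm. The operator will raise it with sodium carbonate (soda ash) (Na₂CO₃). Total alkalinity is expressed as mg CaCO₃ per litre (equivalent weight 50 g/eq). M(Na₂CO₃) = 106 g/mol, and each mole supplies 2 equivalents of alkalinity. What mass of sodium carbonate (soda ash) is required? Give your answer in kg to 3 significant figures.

(a) 17.2 kg; (b) 16.3 kg

(a) CYA to add: (55 − 30) = 25 mg/L × 676,000 L = 16,900 g cyanuric acid.
(a) At 98% purity: 16,900 / 0.98 = 17,240 g product.

(b) Alkalinity to add: (88 − 66) = 22 mg/L as CaCO₃ × 701,000 L = 15,420 g as CaCO₃.
(b) Equivalents: 15,420 g ÷ 50 g/eq = 308.4 eq.
(b) Each mole of Na₂CO₃ supplies 2 eq, so 308.4 / 2 = 154.2 mol.
(b) Mass: 154.2 mol × 106 g/mol = 16,350 g.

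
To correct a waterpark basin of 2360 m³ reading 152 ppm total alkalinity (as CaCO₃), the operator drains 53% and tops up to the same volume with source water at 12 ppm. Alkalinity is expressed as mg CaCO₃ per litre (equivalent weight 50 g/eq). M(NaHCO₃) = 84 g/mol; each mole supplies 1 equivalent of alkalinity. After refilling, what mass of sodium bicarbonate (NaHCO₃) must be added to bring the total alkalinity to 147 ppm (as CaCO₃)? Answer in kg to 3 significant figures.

Volume: 2360 m³ = 2,360,000 L.
After draining 53% and refilling: 152 × 0.47 + 12 × 0.53 = 77.8 ppm.
Deficit to target: 147 − 77.8 = 69.2 mg/L.
As CaCO₃: 69.2 mg/L × 2,360,000 L = 163,300 g; ÷ 50 g/eq ÷ 1 = 3266 mol NaHCO₃.
Mass: 3266 × 84 = 274,400 g.

274 kg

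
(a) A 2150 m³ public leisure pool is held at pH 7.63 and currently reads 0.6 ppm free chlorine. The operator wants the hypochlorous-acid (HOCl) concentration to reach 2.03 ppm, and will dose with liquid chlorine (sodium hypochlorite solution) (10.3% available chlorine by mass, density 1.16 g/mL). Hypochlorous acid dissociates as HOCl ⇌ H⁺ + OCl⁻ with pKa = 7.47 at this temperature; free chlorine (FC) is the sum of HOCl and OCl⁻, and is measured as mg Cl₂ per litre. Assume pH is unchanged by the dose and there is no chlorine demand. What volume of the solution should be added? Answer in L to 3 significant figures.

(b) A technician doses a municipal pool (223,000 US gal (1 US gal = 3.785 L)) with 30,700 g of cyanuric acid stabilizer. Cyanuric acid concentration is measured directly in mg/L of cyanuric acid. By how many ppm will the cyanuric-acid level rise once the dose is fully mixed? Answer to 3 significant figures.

(a) 78.5 L; (b) 36.4 ppm

(a) Volume: 2150 m³ = 2,150,000 L.
(a) [OCl⁻]/[HOCl] = 10^(pH − pKa) = 10^(7.63 − 7.47) = 1.445; fraction as HOCl = 1/(1 + 1.445) = 0.4089.
(a) Free chlorine required for 2.03 ppm HOCl: 2.03 / 0.4089 = 4.964 ppm.
(a) FC to add: 4.964 − 0.6 = 4.364 mg/L as Cl₂.
(a) Cl₂ equivalent: 4.364 mg/L × 2,150,000 L = 9383 g.
(a) Product at 10.3% available Cl: 9383 / 0.103 = 91,100 g.
(a) Volume: 91,100 g ÷ 1.16 g/mL = 78,530 mL.

(b) Volume: 223,000 US gal × 3.785 L/gal = 844,055 L.
(b) Rise: 30,700 g / 844,055 L × 1000 = 36.37 mg/L.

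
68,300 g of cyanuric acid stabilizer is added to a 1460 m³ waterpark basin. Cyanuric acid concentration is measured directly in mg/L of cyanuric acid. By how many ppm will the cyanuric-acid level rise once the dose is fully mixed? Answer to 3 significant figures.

Volume: 1460 m³ = 1,460,000 L.
Rise: 68,300 g / 1,460,000 L × 1000 = 46.78 mg/L.

46.8 ppm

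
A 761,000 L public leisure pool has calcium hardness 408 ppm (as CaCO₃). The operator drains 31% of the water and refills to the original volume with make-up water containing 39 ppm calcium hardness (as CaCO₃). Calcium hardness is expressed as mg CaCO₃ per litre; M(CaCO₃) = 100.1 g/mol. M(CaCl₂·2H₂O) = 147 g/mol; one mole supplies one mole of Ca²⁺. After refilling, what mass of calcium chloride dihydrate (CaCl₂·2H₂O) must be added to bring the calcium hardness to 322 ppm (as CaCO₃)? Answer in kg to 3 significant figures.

31.7 kg

After draining 31% and refilling: 408 × 0.69 + 39 × 0.31 = 293.61 ppm.
Deficit to target: 322 − 293.61 = 28.39 mg/L.
As CaCO₃: 28.39 mg/L × 761,000 L = 21,600 g; ÷ 100.1 = 215.8 mol Ca²⁺.
Mass: 215.8 × 147 = 31,730 g.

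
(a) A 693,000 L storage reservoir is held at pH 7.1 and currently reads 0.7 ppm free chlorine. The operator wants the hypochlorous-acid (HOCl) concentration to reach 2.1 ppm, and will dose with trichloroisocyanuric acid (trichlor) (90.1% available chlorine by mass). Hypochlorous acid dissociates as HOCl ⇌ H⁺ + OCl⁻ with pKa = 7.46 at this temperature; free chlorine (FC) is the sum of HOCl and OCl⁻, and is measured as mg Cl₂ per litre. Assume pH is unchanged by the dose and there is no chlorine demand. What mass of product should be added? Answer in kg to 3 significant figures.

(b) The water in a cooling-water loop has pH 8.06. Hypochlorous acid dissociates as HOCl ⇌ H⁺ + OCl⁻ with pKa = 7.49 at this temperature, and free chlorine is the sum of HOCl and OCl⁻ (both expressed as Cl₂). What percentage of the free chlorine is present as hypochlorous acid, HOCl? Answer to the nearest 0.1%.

(a) 1.78 kg; (b) 21.2%

(a) [OCl⁻]/[HOCl] = 10^(pH − pKa) = 10^(7.1 − 7.46) = 0.4365; fraction as HOCl = 1/(1 + 0.4365) = 0.6961.
(a) Free chlorine required for 2.1 ppm HOCl: 2.1 / 0.6961 = 3.017 ppm.
(a) FC to add: 3.017 − 0.7 = 2.317 mg/L as Cl₂.
(a) Cl₂ equivalent: 2.317 mg/L × 693,000 L = 1605 g.
(a) Product at 90.1% available Cl: 1605 / 0.901 = 1782 g.

(b) [OCl⁻]/[HOCl] = 10^(pH − pKa) = 10^(8.06 − 7.49) = 10^0.57 = 3.715.
(b) Fraction as HOCl = 1 / (1 + 3.715) = 0.2121.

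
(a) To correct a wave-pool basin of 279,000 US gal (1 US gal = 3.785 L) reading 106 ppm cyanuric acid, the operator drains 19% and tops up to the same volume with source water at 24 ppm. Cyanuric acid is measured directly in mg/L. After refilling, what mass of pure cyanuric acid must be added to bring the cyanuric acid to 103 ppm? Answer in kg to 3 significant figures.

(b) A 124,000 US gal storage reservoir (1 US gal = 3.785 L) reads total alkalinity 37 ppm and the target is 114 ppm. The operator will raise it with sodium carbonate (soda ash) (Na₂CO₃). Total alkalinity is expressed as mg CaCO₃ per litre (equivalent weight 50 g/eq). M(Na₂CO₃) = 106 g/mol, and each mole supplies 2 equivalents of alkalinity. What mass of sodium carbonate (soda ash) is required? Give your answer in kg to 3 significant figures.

(a) Volume: 279,000 US gal × 3.785 L/gal = 1,056,015 L.
(a) After draining 19% and refilling: 106 × 0.81 + 24 × 0.19 = 90.42 ppm.
(a) Deficit to target: 103 − 90.42 = 12.58 mg/L.
(a) Mass: 12.58 mg/L × 1,056,015 L = 13,280 g cyanuric acid.

(b) Volume: 124,000 US gal × 3.785 L/gal = 469,340 L.
(b) Alkalinity to add: (114 − 37) = 77 mg/L as CaCO₃ × 469,340 L = 36,140 g as CaCO₃.
(b) Equivalents: 36,140 g ÷ 50 g/eq = 722.8 eq.
(b) Each mole of Na₂CO₃ supplies 2 eq, so 722.8 / 2 = 361.4 mol.
(b) Mass: 361.4 mol × 106 g/mol = 38,310 g.

(a) 13.3 kg; (b) 38.3 kg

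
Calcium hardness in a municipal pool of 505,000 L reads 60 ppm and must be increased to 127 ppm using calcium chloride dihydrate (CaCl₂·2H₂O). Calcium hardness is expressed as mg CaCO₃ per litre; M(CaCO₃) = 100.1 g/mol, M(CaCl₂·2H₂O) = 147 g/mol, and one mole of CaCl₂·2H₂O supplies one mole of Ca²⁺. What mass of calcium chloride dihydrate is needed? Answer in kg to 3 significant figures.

49.7 kg

Hardness to add: (127 − 60) = 67 mg/L as CaCO₃ × 505,000 L = 33,840 g as CaCO₃.
Moles of Ca²⁺ (1 mol Ca²⁺ ≡ 1 mol CaCO₃): 33,840 / 100.1 g/mol = 338 mol.
Mass of CaCl₂·2H₂O: 338 × 147 = 49,690 g.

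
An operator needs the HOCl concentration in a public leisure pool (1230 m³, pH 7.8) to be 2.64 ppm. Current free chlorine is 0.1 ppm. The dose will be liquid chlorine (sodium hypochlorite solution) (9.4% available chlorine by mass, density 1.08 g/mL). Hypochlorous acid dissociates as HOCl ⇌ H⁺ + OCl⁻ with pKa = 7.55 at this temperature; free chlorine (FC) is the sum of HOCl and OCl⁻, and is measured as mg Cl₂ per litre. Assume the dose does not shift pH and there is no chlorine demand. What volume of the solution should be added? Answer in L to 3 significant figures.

Volume: 1230 m³ = 1,230,000 L.
[OCl⁻]/[HOCl] = 10^(pH − pKa) = 10^(7.8 − 7.55) = 1.778; fraction as HOCl = 1/(1 + 1.778) = 0.3599.
Free chlorine required for 2.64 ppm HOCl: 2.64 / 0.3599 = 7.335 ppm.
FC to add: 7.335 − 0.1 = 7.235 mg/L as Cl₂.
Cl₂ equivalent: 7.235 mg/L × 1,230,000 L = 8899 g.
Product at 9.4% available Cl: 8899 / 0.094 = 94,670 g.
Volume: 94,670 g ÷ 1.08 g/mL = 87,650 mL.

87.7 L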